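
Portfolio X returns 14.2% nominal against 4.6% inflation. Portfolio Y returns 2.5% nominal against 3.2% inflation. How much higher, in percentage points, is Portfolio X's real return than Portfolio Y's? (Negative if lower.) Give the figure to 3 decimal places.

Portfolio X real return: 1.142/1.046 − 1 = 9.1778%.
Portfolio Y real return: 1.025/1.032 − 1 = -0.6783%.
Difference: 9.1778 − (-0.6783) = 9.8561 pp.

9.856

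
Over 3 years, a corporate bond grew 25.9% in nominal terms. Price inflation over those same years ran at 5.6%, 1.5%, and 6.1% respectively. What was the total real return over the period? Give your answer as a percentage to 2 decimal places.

Cumulative inflation factor: 1.056 × 1.015 × 1.061 ≈ 1.13722.
Nominal growth factor: 1.25900. Real growth factor = 1.25900 / 1.13722 ≈ 1.10708.
Total real return ≈ 10.7084%.

10.71%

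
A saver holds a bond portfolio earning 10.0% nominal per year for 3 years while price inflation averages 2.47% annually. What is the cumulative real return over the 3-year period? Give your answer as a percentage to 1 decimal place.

23.7%

The annual real rate is (1+10.0%)/(1+2.47%) − 1 = 7.3485%.
Compounded over 3 years: (1 + 0.073485)^3 − 1 ≈ 0.23705.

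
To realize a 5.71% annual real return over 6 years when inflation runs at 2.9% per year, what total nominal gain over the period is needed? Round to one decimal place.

65.6%

Required annual nominal rate: (1+5.71%)(1+2.9%) − 1 = 8.77559%.
Cumulative over 6 years: (1 + 0.0877559)^6 − 1 ≈ 0.65649.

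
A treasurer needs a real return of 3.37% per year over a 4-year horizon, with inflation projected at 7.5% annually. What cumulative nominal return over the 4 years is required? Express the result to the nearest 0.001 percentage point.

Required annual nominal rate: (1+3.37%)(1+7.5%) − 1 = 11.12275%.
Cumulative over 4 years: (1 + 0.1112275)^4 − 1 ≈ 0.52480.

52.480%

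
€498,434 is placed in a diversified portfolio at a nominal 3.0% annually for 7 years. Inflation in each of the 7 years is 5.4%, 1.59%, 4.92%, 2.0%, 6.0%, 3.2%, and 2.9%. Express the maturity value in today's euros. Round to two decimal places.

€475,244.69

Nominal value at maturity: €498,434 × (1 + 3.0%)^7 ≈ €613,010.95.
Price-level factor over 7 years: 1.054 × 1.0159 × 1.0492 × 1.020 × 1.060 × 1.032 × 1.029 ≈ 1.2898849103.
The maturity value deflated by that factor is the answer in today's purchasing power.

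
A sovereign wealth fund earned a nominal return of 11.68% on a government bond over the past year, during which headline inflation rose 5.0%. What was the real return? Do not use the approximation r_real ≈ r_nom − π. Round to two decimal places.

6.36%

Real return via the Fisher equation: (1 + 11.68%)/(1 + 5.0%) − 1 = 1.1168/1.050 − 1 ≈ 0.06362.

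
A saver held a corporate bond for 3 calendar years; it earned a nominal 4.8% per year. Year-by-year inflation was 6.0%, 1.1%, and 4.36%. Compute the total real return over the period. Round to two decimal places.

Cumulative inflation factor: 1.060 × 1.011 × 1.0436 ≈ 1.11838.
Nominal growth factor: 1.15102. Real growth factor = 1.15102 / 1.11838 ≈ 1.02918.
Total real return ≈ 2.9183%.

2.92%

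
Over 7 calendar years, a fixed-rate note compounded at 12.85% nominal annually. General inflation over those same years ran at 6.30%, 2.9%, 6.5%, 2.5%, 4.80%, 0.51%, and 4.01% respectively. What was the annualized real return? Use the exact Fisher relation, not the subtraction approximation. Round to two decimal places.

8.60%

Cumulative inflation factor: 1.0630 × 1.029 × 1.065 × 1.025 × 1.0480 × 1.0051 × 1.0401 ≈ 1.30818.
Nominal growth factor: 2.33083. Real growth factor = 2.33083 / 1.30818 ≈ 1.78174.
Annualized: 1.78174^(1/7) − 1 ≈ 0.08601.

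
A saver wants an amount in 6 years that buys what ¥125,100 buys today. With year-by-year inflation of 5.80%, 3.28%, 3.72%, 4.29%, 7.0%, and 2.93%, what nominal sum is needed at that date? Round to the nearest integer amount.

Cumulative price-level factor: 1.0580 × 1.0328 × 1.0372 × 1.0429 × 1.070 × 1.0293 ≈ 1.3017656963.
Multiplying ¥125,100 by the price-level factor gives the future nominal sum.

¥162,851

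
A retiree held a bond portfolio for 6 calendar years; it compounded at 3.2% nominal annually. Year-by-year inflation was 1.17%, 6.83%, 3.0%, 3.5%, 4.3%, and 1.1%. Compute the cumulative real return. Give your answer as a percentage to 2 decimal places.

Cumulative inflation factor: 1.0117 × 1.0683 × 1.030 × 1.035 × 1.043 × 1.011 ≈ 1.21495.
Nominal growth factor: 1.20803. Real growth factor = 1.20803 / 1.21495 ≈ 0.99431.
Total real return ≈ -0.5694%.

-0.57%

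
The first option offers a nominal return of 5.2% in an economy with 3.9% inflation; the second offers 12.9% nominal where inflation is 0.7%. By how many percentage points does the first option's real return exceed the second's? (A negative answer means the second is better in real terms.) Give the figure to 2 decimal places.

-10.86

The first option real return: 1.052/1.039 − 1 = 1.251%.
The second real return: 1.129/1.007 − 1 = 12.115%.
Difference: 1.251 − 12.115 = -10.864 pp.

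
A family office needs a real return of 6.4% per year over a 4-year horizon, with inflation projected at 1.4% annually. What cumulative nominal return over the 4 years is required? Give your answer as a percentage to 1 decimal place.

35.5%

Required annual nominal rate: (1+6.4%)(1+1.4%) − 1 = 7.8896%.
Cumulative over 4 years: (1 + 0.078896)^4 − 1 ≈ 0.35493.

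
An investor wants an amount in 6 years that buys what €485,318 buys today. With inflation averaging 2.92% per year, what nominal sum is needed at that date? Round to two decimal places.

€576,799.75

Cumulative price-level factor: (1+2.92%)^6 ≈ 1.1884985747.
The nominal amount required is €485,318 scaled up by that factor.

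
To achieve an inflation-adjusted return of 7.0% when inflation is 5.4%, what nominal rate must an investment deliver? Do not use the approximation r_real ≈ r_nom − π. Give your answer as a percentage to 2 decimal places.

12.78%

By the Fisher equation, 1 + r_nom = (1 + 7.0%)(1 + 5.4%) = 1.070 × 1.054 = 1.12778.
So r_nom = 12.778%.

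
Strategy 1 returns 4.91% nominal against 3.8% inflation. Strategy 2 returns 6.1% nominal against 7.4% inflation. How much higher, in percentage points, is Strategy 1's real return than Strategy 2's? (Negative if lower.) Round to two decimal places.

Strategy 1 real return: 1.0491/1.038 − 1 = 1.069%.
Strategy 2 real return: 1.061/1.074 − 1 = -1.210%.
Difference: 1.069 − (-1.210) = 2.279 pp.

2.28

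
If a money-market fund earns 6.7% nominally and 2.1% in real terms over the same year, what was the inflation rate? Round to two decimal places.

From (1+r_nom) = (1+r_real)(1+π), we get 1+π = (1 + 6.7%)/(1 + 2.1%) = 1.067/1.021 ≈ 1.04505.
So π ≈ 4.5054%.

4.51%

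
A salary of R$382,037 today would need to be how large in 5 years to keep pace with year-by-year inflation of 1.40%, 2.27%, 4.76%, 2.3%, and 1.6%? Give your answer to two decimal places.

R$431,376.49

Cumulative price-level factor: 1.0140 × 1.0227 × 1.0476 × 1.023 × 1.016 ≈ 1.1291484491.
Multiplying R$382,037 by the price-level factor gives the future nominal sum.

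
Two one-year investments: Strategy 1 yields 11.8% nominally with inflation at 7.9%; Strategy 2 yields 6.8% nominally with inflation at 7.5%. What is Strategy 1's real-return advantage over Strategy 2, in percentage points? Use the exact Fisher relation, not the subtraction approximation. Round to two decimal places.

4.27

Strategy 1 real return: 1.118/1.079 − 1 = 3.614%.
Strategy 2 real return: 1.068/1.075 − 1 = -0.651%.
Difference: 3.614 − (-0.651) = 4.265 pp.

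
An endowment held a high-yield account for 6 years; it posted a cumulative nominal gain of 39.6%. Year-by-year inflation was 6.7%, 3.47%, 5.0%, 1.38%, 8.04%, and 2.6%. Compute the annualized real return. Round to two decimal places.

1.16%

Cumulative inflation factor: 1.067 × 1.0347 × 1.050 × 1.0138 × 1.0804 × 1.026 ≈ 1.30272.
Nominal growth factor: 1.39600. Real growth factor = 1.39600 / 1.30272 ≈ 1.07160.
Annualized: 1.07160^(1/6) − 1 ≈ 0.01159.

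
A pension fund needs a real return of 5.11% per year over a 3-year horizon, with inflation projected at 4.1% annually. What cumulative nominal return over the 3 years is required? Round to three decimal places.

31.004%

Required annual nominal rate: (1+5.11%)(1+4.1%) − 1 = 9.41951%.
Cumulative over 3 years: (1 + 0.0941951)^3 − 1 ≈ 0.31004.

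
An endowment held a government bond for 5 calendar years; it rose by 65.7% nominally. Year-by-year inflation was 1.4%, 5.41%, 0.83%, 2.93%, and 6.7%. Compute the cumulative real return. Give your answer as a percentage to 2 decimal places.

39.99%

Cumulative inflation factor: 1.014 × 1.0541 × 1.0083 × 1.0293 × 1.067 ≈ 1.18363.
Nominal growth factor: 1.65700. Real growth factor = 1.65700 / 1.18363 ≈ 1.39993.
Total real return ≈ 39.9931%.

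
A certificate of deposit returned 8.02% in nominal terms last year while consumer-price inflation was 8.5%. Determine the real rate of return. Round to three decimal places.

-0.442%

Real return via the Fisher equation: (1 + 8.02%)/(1 + 8.5%) − 1 = 1.0802/1.085 − 1 ≈ -0.00442.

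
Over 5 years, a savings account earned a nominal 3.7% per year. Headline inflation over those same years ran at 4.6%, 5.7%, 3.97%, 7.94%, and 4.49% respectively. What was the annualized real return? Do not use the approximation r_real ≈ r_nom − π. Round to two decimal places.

Cumulative inflation factor: 1.046 × 1.057 × 1.0397 × 1.0794 × 1.0449 ≈ 1.29650.
Nominal growth factor: 1.19921. Real growth factor = 1.19921 / 1.29650 ≈ 0.92496.
Annualized: 0.92496^(1/5) − 1 ≈ -0.01548.

-1.55%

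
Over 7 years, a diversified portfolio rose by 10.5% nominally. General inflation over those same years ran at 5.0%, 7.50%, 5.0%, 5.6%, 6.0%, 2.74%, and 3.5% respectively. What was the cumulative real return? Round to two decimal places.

Cumulative inflation factor: 1.050 × 1.0750 × 1.050 × 1.056 × 1.060 × 1.0274 × 1.035 ≈ 1.41071.
Nominal growth factor: 1.10500. Real growth factor = 1.10500 / 1.41071 ≈ 0.78330.
Total real return ≈ -21.6705%.

-21.67%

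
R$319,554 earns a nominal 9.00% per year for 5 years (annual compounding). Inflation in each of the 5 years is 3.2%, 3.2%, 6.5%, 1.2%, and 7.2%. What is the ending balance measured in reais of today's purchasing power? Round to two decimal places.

Nominal value at maturity: R$319,554 × (1 + 9.00%)^5 ≈ R$491,673.44.
Price-level factor over 5 years: 1.032 × 1.032 × 1.065 × 1.012 × 1.072 ≈ 1.2305075995.
The maturity value deflated by that factor is the answer in today's purchasing power.

R$399,569.61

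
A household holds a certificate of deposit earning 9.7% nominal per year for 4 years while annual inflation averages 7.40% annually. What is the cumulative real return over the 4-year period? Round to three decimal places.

The annual real rate is (1+9.7%)/(1+7.40%) − 1 = 2.1415%.
Compounded over 4 years: (1 + 0.021415)^4 − 1 ≈ 0.08845.

8.845%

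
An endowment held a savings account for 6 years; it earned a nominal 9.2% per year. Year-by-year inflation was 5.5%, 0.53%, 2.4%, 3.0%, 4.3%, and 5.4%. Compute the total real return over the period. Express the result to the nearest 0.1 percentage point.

Cumulative inflation factor: 1.055 × 1.0053 × 1.024 × 1.030 × 1.043 × 1.054 ≈ 1.22973.
Nominal growth factor: 1.69565. Real growth factor = 1.69565 / 1.22973 ≈ 1.37888.
Total real return ≈ 37.8877%.

37.9%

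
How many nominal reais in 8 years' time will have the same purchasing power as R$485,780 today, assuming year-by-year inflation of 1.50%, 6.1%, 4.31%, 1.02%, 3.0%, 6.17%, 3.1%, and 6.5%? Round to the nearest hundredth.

Cumulative price-level factor: 1.0150 × 1.061 × 1.0431 × 1.0102 × 1.030 × 1.0617 × 1.031 × 1.065 ≈ 1.3625801280.
Multiplying R$485,780 by the price-level factor gives the future nominal sum.

R$661,914.17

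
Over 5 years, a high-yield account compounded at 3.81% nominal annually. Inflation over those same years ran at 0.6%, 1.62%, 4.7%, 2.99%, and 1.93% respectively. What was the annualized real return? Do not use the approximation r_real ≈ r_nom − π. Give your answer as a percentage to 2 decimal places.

Cumulative inflation factor: 1.006 × 1.0162 × 1.047 × 1.0299 × 1.0193 ≈ 1.12362.
Nominal growth factor: 1.20558. Real growth factor = 1.20558 / 1.12362 ≈ 1.07294.
Annualized: 1.07294^(1/5) − 1 ≈ 0.01418.

1.42%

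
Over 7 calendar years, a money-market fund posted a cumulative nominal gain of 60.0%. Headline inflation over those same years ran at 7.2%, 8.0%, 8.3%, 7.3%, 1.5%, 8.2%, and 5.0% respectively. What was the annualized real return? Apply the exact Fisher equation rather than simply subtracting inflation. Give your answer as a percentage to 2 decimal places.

0.44%

Cumulative inflation factor: 1.072 × 1.080 × 1.083 × 1.073 × 1.015 × 1.082 × 1.050 ≈ 1.55142.
Nominal growth factor: 1.60000. Real growth factor = 1.60000 / 1.55142 ≈ 1.03131.
Annualized: 1.03131^(1/7) − 1 ≈ 0.00441.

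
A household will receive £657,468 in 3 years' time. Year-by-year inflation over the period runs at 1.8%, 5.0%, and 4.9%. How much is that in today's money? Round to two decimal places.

Price-level factor over 3 years: 1.018 × 1.050 × 1.049 = 1.1212761.
Purchasing power today: £657,468 divided by that factor.

£586,356.92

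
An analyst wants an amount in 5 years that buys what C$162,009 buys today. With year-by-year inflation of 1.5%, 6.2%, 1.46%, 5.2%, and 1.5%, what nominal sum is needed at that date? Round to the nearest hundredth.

C$189,193.56

Cumulative price-level factor: 1.015 × 1.062 × 1.0146 × 1.052 × 1.015 ≈ 1.1677965800.
Multiplying C$162,009 by the price-level factor gives the future nominal sum.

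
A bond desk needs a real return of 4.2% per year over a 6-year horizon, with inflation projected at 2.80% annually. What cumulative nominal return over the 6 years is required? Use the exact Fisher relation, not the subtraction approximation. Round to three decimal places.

51.065%

Required annual nominal rate: (1+4.2%)(1+2.80%) − 1 = 7.1176%.
Cumulative over 6 years: (1 + 0.071176)^6 − 1 ≈ 0.51065.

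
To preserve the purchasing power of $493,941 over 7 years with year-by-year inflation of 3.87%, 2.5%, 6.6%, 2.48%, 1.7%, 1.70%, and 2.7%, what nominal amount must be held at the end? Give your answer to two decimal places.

$610,235.89

Cumulative price-level factor: 1.0387 × 1.025 × 1.066 × 1.0248 × 1.017 × 1.0170 × 1.027 ≈ 1.2354428716.
Multiplying $493,941 by the price-level factor gives the future nominal sum.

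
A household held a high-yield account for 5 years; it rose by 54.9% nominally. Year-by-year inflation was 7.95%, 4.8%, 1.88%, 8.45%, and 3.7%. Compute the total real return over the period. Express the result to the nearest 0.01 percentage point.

19.50%

Cumulative inflation factor: 1.0795 × 1.048 × 1.0188 × 1.0845 × 1.037 ≈ 1.29623.
Nominal growth factor: 1.54900. Real growth factor = 1.54900 / 1.29623 ≈ 1.19501.
Total real return ≈ 19.5006%.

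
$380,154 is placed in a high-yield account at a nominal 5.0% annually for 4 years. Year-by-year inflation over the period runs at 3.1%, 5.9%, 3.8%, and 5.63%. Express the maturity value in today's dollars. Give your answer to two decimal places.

$385,991.29

Nominal value at maturity: $380,154 × (1 + 5.0%)^4 ≈ $462,079.56.
Price-level factor over 4 years: 1.031 × 1.059 × 1.038 × 1.0563 ≈ 1.1971243337.
Dividing the nominal maturity value by the price-level factor gives the value in today's money.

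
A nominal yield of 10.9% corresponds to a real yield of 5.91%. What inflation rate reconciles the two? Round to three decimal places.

4.712%

From (1+r_nom) = (1+r_real)(1+π), we get 1+π = (1 + 10.9%)/(1 + 5.91%) = 1.109/1.0591 ≈ 1.04712.
So π ≈ 4.7115%.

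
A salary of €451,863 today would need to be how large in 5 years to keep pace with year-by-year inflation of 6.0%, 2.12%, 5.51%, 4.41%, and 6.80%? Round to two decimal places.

€575,480.25

Cumulative price-level factor: 1.060 × 1.0212 × 1.0551 × 1.0441 × 1.0680 ≈ 1.2735724121.
The nominal amount required is €451,863 scaled up by that factor.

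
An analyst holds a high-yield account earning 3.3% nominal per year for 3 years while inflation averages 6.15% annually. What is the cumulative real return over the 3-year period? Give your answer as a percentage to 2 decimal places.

The annual real rate is (1+3.3%)/(1+6.15%) − 1 = -2.6849%.
Compounded over 3 years: (1 + -0.026849)^3 − 1 ≈ -0.07840.

-7.84%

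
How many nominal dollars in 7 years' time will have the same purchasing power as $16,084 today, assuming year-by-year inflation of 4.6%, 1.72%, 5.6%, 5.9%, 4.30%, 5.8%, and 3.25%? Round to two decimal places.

Cumulative price-level factor: 1.046 × 1.0172 × 1.056 × 1.059 × 1.0430 × 1.058 × 1.0325 ≈ 1.3556823778.
Multiplying $16,084 by the price-level factor gives the future nominal sum.

$21,804.80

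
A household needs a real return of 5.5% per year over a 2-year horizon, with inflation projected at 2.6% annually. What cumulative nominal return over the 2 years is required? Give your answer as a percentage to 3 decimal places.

Required annual nominal rate: (1+5.5%)(1+2.6%) − 1 = 8.243%.
Cumulative over 2 years: (1 + 0.08243)^2 − 1 ≈ 0.17165.

17.165%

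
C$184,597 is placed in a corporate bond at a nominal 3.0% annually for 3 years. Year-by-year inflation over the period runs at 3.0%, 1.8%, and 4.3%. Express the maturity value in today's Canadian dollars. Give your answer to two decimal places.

C$184,445.05

Nominal value at maturity: C$184,597 × (1 + 3.0%)^3 ≈ C$201,714.13.
Price-level factor over 3 years: 1.030 × 1.018 × 1.043 = 1.09362722.
Dividing the nominal maturity value by the price-level factor gives the value in today's money.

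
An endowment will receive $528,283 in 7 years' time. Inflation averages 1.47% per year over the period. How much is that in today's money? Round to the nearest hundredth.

$476,983.12

Price-level factor over 7 years: (1 + 1.47%)^7 ≈ 1.1075507171.
Purchasing power today: $528,283 divided by that factor.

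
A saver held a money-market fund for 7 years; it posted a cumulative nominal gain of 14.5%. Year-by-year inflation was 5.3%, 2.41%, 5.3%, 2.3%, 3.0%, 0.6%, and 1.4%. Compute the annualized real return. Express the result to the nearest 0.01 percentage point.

-0.91%

Cumulative inflation factor: 1.053 × 1.0241 × 1.053 × 1.023 × 1.030 × 1.006 × 1.014 ≈ 1.22053.
Nominal growth factor: 1.14500. Real growth factor = 1.14500 / 1.22053 ≈ 0.93812.
Annualized: 0.93812^(1/7) − 1 ≈ -0.00908.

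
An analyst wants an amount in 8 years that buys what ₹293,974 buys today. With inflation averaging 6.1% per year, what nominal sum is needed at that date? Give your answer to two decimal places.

Cumulative price-level factor: (1+6.1%)^8 ≈ 1.6059169102.
The nominal amount required is ₹293,974 scaled up by that factor.

₹472,097.82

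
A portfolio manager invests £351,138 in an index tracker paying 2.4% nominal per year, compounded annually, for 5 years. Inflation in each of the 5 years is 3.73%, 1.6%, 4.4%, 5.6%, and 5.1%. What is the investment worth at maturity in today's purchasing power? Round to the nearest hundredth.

Nominal value at maturity: £351,138 × (1 + 2.4%)^5 ≈ £395,346.24.
Price-level factor over 5 years: 1.0373 × 1.016 × 1.044 × 1.056 × 1.051 ≈ 1.2211393291.
The maturity value deflated by that factor is the answer in today's purchasing power.

£323,751.95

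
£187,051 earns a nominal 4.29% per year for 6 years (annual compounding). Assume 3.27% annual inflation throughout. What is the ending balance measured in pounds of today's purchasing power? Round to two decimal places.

Nominal value at maturity: £187,051 × (1 + 4.29%)^6 ≈ £240,666.72.
Price-level factor over 6 years: (1 + 3.27%)^6 ≈ 1.2129560419.
Dividing the nominal maturity value by the price-level factor gives the value in today's money.

£198,413.39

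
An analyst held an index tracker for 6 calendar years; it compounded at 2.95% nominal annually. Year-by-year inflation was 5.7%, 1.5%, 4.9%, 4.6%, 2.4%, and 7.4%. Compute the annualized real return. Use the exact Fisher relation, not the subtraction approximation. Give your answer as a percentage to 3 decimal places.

Cumulative inflation factor: 1.057 × 1.015 × 1.049 × 1.046 × 1.024 × 1.074 ≈ 1.29465.
Nominal growth factor: 1.19058. Real growth factor = 1.19058 / 1.29465 ≈ 0.91961.
Annualized: 0.91961^(1/6) − 1 ≈ -0.01387.

-1.387%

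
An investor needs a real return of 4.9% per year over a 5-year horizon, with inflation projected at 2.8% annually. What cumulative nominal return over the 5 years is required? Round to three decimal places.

45.829%

Required annual nominal rate: (1+4.9%)(1+2.8%) − 1 = 7.8372%.
Cumulative over 5 years: (1 + 0.078372)^5 − 1 ≈ 0.45829.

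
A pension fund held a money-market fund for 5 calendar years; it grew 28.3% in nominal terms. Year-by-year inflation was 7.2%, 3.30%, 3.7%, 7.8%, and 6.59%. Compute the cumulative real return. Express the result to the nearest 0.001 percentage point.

-2.766%

Cumulative inflation factor: 1.072 × 1.0330 × 1.037 × 1.078 × 1.0659 ≈ 1.31950.
Nominal growth factor: 1.28300. Real growth factor = 1.28300 / 1.31950 ≈ 0.97234.
Total real return ≈ -2.7661%.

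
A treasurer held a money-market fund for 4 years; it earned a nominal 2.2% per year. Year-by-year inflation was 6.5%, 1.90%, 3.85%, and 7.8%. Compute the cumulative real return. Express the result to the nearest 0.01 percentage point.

Cumulative inflation factor: 1.065 × 1.0190 × 1.0385 × 1.078 ≈ 1.21492.
Nominal growth factor: 1.09095. Real growth factor = 1.09095 / 1.21492 ≈ 0.89795.
Total real return ≈ -10.2045%.

-10.20%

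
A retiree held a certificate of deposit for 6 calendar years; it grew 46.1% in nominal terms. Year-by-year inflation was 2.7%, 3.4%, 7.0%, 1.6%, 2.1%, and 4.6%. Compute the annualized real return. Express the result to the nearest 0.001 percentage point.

Cumulative inflation factor: 1.027 × 1.034 × 1.070 × 1.016 × 1.021 × 1.046 ≈ 1.23289.
Nominal growth factor: 1.46100. Real growth factor = 1.46100 / 1.23289 ≈ 1.18502.
Annualized: 1.18502^(1/6) − 1 ≈ 0.02870.

2.870%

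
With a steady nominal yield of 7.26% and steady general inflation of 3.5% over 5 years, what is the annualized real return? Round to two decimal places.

3.63%

With constant rates the annual real return is the same each year: (1+7.26%)/(1+3.5%) − 1 = 0.03633.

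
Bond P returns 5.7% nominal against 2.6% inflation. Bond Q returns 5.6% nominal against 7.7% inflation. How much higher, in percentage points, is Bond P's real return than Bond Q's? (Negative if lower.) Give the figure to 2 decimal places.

Bond P real return: 1.057/1.026 − 1 = 3.021%.
Bond Q real return: 1.056/1.077 − 1 = -1.950%.
Difference: 3.021 − (-1.950) = 4.971 pp.

4.97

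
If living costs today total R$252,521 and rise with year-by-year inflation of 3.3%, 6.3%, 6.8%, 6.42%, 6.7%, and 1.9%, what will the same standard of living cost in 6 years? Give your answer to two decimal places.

Cumulative price-level factor: 1.033 × 1.063 × 1.068 × 1.0642 × 1.067 × 1.019 ≈ 1.3569589092.
Multiplying R$252,521 by the price-level factor gives the future nominal sum.

R$342,660.62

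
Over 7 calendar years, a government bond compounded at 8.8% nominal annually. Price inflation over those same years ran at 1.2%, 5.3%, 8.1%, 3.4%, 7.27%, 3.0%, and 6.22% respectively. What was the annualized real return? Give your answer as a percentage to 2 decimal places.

Cumulative inflation factor: 1.012 × 1.053 × 1.081 × 1.034 × 1.0727 × 1.030 × 1.0622 ≈ 1.39790.
Nominal growth factor: 1.80469. Real growth factor = 1.80469 / 1.39790 ≈ 1.29100.
Annualized: 1.29100^(1/7) − 1 ≈ 0.03716.

3.72%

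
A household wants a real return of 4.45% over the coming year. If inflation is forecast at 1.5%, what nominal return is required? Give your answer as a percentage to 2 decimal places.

By the Fisher equation, 1 + r_nom = (1 + 4.45%)(1 + 1.5%) = 1.0445 × 1.015 = 1.0601675.
So r_nom = 6.01675%.

6.02%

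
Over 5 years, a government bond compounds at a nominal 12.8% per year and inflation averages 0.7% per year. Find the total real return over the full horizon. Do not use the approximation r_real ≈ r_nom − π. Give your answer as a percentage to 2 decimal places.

The annual real rate is (1+12.8%)/(1+0.7%) − 1 = 12.0159%.
Compounded over 5 years: (1 + 0.120159)^5 − 1 ≈ 0.76359.

76.36%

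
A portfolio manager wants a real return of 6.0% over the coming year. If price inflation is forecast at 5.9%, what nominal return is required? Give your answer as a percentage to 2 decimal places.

12.25%

By the Fisher equation, 1 + r_nom = (1 + 6.0%)(1 + 5.9%) = 1.060 × 1.059 = 1.12254.
So r_nom = 12.254%.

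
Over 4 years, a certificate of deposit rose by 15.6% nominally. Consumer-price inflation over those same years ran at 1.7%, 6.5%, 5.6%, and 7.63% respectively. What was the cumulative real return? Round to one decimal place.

Cumulative inflation factor: 1.017 × 1.065 × 1.056 × 1.0763 ≈ 1.23103.
Nominal growth factor: 1.15600. Real growth factor = 1.15600 / 1.23103 ≈ 0.93905.
Total real return ≈ -6.0947%.

-6.1%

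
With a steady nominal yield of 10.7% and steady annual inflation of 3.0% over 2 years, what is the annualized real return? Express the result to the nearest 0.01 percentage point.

7.48%

With constant rates the annual real return is the same each year: (1+10.7%)/(1+3.0%) − 1 = 0.07476.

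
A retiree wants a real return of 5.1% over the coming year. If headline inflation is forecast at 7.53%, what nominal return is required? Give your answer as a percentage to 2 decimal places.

13.01%

By the Fisher equation, 1 + r_nom = (1 + 5.1%)(1 + 7.53%) = 1.051 × 1.0753 = 1.1301403.
So r_nom = 13.01403%.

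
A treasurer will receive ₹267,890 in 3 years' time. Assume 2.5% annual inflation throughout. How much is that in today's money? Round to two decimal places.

₹248,762.50

Price-level factor over 3 years: (1 + 2.5%)^3 = 1.076890625.
Purchasing power today: ₹267,890 divided by that factor.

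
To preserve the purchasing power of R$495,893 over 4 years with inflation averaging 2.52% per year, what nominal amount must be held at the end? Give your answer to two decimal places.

R$547,800.43

Cumulative price-level factor: (1+2.52%)^4 ≈ 1.1046746553.
The nominal amount required is R$495,893 scaled up by that factor.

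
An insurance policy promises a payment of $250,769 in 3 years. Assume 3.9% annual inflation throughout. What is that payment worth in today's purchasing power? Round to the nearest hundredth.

Price-level factor over 3 years: (1 + 3.9%)^3 = 1.121622319.
Purchasing power today: $250,769 divided by that factor.

$223,577.04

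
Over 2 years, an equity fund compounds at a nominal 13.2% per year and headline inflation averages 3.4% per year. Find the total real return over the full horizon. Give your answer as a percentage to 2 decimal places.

The annual real rate is (1+13.2%)/(1+3.4%) − 1 = 9.4778%.
Compounded over 2 years: (1 + 0.094778)^2 − 1 ≈ 0.19854.

19.85%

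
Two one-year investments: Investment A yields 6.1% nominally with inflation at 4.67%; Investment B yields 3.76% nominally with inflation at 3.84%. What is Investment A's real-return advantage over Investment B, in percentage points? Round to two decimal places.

1.44

Investment A real return: 1.061/1.0467 − 1 = 1.366%.
Investment B real return: 1.0376/1.0384 − 1 = -0.077%.
Difference: 1.366 − (-0.077) = 1.443 pp.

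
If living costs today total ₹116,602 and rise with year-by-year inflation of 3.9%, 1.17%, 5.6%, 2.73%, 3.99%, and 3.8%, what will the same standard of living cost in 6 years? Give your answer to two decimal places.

Cumulative price-level factor: 1.039 × 1.0117 × 1.056 × 1.0273 × 1.0399 × 1.038 ≈ 1.2308848762.
Multiplying ₹116,602 by the price-level factor gives the future nominal sum.

₹143,523.64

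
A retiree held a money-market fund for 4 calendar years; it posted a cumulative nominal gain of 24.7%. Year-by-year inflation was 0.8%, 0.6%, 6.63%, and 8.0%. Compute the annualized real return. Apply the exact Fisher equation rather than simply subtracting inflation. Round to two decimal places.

1.65%

Cumulative inflation factor: 1.008 × 1.006 × 1.0663 × 1.080 ≈ 1.16778.
Nominal growth factor: 1.24700. Real growth factor = 1.24700 / 1.16778 ≈ 1.06784.
Annualized: 1.06784^(1/4) − 1 ≈ 0.01654.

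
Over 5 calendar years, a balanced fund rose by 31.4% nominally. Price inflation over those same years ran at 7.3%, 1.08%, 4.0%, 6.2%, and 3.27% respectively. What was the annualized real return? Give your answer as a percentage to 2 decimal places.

Cumulative inflation factor: 1.073 × 1.0108 × 1.040 × 1.062 × 1.0327 ≈ 1.23708.
Nominal growth factor: 1.31400. Real growth factor = 1.31400 / 1.23708 ≈ 1.06218.
Annualized: 1.06218^(1/5) − 1 ≈ 0.01214.

1.21%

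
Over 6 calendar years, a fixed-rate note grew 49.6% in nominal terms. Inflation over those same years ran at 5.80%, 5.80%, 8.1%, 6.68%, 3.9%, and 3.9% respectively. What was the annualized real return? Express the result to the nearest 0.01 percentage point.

Cumulative inflation factor: 1.0580 × 1.0580 × 1.081 × 1.0668 × 1.039 × 1.039 ≈ 1.39351.
Nominal growth factor: 1.49600. Real growth factor = 1.49600 / 1.39351 ≈ 1.07355.
Annualized: 1.07355^(1/6) − 1 ≈ 0.01190.

1.19%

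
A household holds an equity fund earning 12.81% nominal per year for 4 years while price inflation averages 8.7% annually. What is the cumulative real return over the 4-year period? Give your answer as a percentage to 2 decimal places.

16.00%

The annual real rate is (1+12.81%)/(1+8.7%) − 1 = 3.7810%.
Compounded over 4 years: (1 + 0.037810)^4 − 1 ≈ 0.16004.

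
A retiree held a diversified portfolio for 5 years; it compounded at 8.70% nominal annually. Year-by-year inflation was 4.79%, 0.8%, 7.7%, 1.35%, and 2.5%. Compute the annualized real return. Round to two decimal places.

5.13%

Cumulative inflation factor: 1.0479 × 1.008 × 1.077 × 1.0135 × 1.025 ≈ 1.18180.
Nominal growth factor: 1.51757. Real growth factor = 1.51757 / 1.18180 ≈ 1.28412.
Annualized: 1.28412^(1/5) − 1 ≈ 0.05129.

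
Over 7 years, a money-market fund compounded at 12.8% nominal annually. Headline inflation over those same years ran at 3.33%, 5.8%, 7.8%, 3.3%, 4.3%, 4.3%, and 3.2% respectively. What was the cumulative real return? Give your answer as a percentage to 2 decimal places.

70.01%

Cumulative inflation factor: 1.0333 × 1.058 × 1.078 × 1.033 × 1.043 × 1.043 × 1.032 ≈ 1.36672.
Nominal growth factor: 2.32361. Real growth factor = 2.32361 / 1.36672 ≈ 1.70014.
Total real return ≈ 70.0138%.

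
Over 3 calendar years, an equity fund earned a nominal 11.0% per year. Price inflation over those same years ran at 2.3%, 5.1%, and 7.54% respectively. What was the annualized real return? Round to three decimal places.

Cumulative inflation factor: 1.023 × 1.051 × 1.0754 ≈ 1.15624.
Nominal growth factor: 1.36763. Real growth factor = 1.36763 / 1.15624 ≈ 1.18283.
Annualized: 1.18283^(1/3) − 1 ≈ 0.05756.

5.756%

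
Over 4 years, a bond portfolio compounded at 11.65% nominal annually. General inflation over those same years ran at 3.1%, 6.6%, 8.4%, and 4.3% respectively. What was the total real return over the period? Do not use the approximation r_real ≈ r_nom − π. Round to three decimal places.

25.056%

Cumulative inflation factor: 1.031 × 1.066 × 1.084 × 1.043 ≈ 1.24259.
Nominal growth factor: 1.55394. Real growth factor = 1.55394 / 1.24259 ≈ 1.25056.
Total real return ≈ 25.0563%.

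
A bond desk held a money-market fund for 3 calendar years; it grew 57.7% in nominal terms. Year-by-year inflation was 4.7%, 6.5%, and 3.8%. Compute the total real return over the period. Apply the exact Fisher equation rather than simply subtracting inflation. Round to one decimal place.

36.3%

Cumulative inflation factor: 1.047 × 1.065 × 1.038 ≈ 1.15743.
Nominal growth factor: 1.57700. Real growth factor = 1.57700 / 1.15743 ≈ 1.36250.
Total real return ≈ 36.2505%.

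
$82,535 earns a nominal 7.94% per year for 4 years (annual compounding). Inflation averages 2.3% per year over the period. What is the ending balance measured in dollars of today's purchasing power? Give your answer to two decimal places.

Nominal value at maturity: $82,535 × (1 + 7.94%)^4 ≈ $112,038.64.
Price-level factor over 4 years: (1 + 2.3%)^4 ≈ 1.0952229478.
Dividing the nominal maturity value by the price-level factor gives the value in today's money.

$102,297.56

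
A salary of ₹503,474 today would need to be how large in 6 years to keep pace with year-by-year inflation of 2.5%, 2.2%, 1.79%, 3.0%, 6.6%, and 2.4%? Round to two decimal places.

Cumulative price-level factor: 1.025 × 1.022 × 1.0179 × 1.030 × 1.066 × 1.024 ≈ 1.1988759871.
The nominal amount required is ₹503,474 scaled up by that factor.

₹603,602.89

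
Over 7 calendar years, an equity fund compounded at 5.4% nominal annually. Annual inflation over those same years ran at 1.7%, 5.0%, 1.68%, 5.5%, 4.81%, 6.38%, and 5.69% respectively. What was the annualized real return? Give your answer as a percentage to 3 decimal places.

0.978%

Cumulative inflation factor: 1.017 × 1.050 × 1.0168 × 1.055 × 1.0481 × 1.0638 × 1.0569 ≈ 1.34988.
Nominal growth factor: 1.44505. Real growth factor = 1.44505 / 1.34988 ≈ 1.07051.
Annualized: 1.07051^(1/7) − 1 ≈ 0.00978.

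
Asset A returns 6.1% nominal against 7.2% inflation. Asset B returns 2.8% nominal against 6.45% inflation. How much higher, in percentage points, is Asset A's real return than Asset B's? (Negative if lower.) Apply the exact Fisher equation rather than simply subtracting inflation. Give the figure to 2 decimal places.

2.40

Asset A real return: 1.061/1.072 − 1 = -1.026%.
Asset B real return: 1.028/1.0645 − 1 = -3.429%.
Difference: -1.026 − (-3.429) = 2.403 pp.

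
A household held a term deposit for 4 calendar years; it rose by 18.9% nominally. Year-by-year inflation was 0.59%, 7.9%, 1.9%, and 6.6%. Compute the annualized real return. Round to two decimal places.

Cumulative inflation factor: 1.0059 × 1.079 × 1.019 × 1.066 ≈ 1.17898.
Nominal growth factor: 1.18900. Real growth factor = 1.18900 / 1.17898 ≈ 1.00850.
Annualized: 1.00850^(1/4) − 1 ≈ 0.00212.

0.21%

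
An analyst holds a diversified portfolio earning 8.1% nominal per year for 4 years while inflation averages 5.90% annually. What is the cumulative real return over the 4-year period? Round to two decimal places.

The annual real rate is (1+8.1%)/(1+5.90%) − 1 = 2.0774%.
Compounded over 4 years: (1 + 0.020774)^4 − 1 ≈ 0.08572.

8.57%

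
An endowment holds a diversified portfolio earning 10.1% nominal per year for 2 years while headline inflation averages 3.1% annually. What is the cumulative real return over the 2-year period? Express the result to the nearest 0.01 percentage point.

14.04%

The annual real rate is (1+10.1%)/(1+3.1%) − 1 = 6.7895%.
Compounded over 2 years: (1 + 0.067895)^2 − 1 ≈ 0.14040.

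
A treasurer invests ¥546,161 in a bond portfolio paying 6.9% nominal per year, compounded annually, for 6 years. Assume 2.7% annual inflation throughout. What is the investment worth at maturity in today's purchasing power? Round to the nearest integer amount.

¥694,647

Nominal value at maturity: ¥546,161 × (1 + 6.9%)^6 ≈ ¥815,055.
Price-level factor over 6 years: (1 + 2.7%)^6 ≈ 1.1733367181.
Dividing the nominal maturity value by the price-level factor gives the value in today's money.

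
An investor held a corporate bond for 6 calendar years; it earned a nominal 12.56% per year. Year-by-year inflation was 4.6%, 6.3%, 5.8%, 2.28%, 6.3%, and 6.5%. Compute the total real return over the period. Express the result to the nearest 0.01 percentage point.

Cumulative inflation factor: 1.046 × 1.063 × 1.058 × 1.0228 × 1.063 × 1.065 ≈ 1.36215.
Nominal growth factor: 2.03378. Real growth factor = 2.03378 / 1.36215 ≈ 1.49307.
Total real return ≈ 49.3070%.

49.31%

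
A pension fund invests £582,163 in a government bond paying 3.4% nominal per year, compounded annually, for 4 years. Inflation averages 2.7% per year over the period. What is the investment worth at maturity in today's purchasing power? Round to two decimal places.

£598,198.03

Nominal value at maturity: £582,163 × (1 + 3.4%)^4 ≈ £665,467.35.
Price-level factor over 4 years: (1 + 2.7%)^4 ≈ 1.1124532634.
The maturity value deflated by that factor is the answer in today's purchasing power.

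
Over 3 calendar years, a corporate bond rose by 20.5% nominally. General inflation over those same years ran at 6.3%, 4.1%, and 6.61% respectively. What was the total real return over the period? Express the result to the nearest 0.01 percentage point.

Cumulative inflation factor: 1.063 × 1.041 × 1.0661 ≈ 1.17973.
Nominal growth factor: 1.20500. Real growth factor = 1.20500 / 1.17973 ≈ 1.02142.
Total real return ≈ 2.1422%.

2.14%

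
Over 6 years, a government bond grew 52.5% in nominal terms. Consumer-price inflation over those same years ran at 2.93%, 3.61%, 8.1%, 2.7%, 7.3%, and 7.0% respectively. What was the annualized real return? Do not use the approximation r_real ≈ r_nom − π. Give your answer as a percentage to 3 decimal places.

1.935%

Cumulative inflation factor: 1.0293 × 1.0361 × 1.081 × 1.027 × 1.073 × 1.070 ≈ 1.35932.
Nominal growth factor: 1.52500. Real growth factor = 1.52500 / 1.35932 ≈ 1.12188.
Annualized: 1.12188^(1/6) − 1 ≈ 0.01935.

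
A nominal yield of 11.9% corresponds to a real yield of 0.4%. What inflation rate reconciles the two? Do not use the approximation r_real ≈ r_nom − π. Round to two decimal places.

From (1+r_nom) = (1+r_real)(1+π), we get 1+π = (1 + 11.9%)/(1 + 0.4%) = 1.119/1.004 ≈ 1.11454.
So π ≈ 11.4542%.

11.45%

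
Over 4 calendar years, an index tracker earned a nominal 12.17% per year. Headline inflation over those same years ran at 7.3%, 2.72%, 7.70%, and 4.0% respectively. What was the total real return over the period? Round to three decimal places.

Cumulative inflation factor: 1.073 × 1.0272 × 1.0770 × 1.040 ≈ 1.23454.
Nominal growth factor: 1.58309. Real growth factor = 1.58309 / 1.23454 ≈ 1.28234.
Total real return ≈ 28.2340%.

28.234%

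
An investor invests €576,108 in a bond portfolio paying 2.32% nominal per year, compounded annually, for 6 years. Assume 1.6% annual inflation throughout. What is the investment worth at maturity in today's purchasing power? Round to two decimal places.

€601,042.04

Nominal value at maturity: €576,108 × (1 + 2.32%)^6 ≈ €661,099.91.
Price-level factor over 6 years: (1 + 1.6%)^6 ≈ 1.0999229093.
The maturity value deflated by that factor is the answer in today's purchasing power.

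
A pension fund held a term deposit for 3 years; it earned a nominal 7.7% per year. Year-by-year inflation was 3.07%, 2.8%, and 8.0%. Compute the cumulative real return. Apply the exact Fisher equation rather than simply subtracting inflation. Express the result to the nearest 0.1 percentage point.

Cumulative inflation factor: 1.0307 × 1.028 × 1.080 ≈ 1.14432.
Nominal growth factor: 1.24924. Real growth factor = 1.24924 / 1.14432 ≈ 1.09169.
Total real return ≈ 9.1687%.

9.2%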